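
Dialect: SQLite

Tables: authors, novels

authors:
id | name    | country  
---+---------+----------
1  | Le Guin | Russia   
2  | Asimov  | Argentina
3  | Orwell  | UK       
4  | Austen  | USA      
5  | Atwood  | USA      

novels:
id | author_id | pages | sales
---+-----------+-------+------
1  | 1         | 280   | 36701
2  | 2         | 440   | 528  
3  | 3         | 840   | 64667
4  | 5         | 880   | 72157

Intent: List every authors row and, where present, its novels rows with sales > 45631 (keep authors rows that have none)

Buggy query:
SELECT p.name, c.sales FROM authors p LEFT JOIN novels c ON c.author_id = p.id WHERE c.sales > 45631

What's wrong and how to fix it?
Bug: Filtering c.sales in WHERE discards the NULL rows produced by LEFT JOIN, turning it into an inner join

Fix: Move the right-table condition into the ON clause so unmatched parents are kept

Corrected query:
SELECT p.name, c.sales FROM authors p LEFT JOIN novels c ON c.author_id = p.id AND c.sales > 45631

Result:
name    | sales
--------+------
Le Guin | NULL 
Asimov  | NULL 
Orwell  | 64667
Austen  | NULL 
Atwood  | 72157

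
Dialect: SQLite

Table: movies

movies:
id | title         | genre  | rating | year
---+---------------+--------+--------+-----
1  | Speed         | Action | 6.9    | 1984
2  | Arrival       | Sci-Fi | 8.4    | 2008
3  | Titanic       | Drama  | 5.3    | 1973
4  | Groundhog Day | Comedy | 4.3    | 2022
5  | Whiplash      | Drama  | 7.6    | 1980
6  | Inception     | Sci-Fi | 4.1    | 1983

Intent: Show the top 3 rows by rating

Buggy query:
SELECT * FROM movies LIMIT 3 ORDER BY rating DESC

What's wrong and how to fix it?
Bug: ORDER BY cannot follow LIMIT; LIMIT is the final clause

Fix: Sort with ORDER BY, then apply LIMIT

Corrected query:
SELECT * FROM movies ORDER BY rating DESC LIMIT 3

Result:
id | title    | genre  | rating | year
---+----------+--------+--------+-----
2  | Arrival  | Sci-Fi | 8.4    | 2008
5  | Whiplash | Drama  | 7.6    | 1980
1  | Speed    | Action | 6.9    | 1984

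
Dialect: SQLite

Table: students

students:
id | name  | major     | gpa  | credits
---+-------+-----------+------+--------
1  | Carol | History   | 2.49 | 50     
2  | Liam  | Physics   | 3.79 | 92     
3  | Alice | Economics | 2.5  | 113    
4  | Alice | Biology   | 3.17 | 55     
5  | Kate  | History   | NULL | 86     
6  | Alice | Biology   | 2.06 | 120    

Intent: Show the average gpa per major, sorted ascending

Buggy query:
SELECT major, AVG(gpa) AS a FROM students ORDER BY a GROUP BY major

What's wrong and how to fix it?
Bug: GROUP BY must precede ORDER BY

Fix: Move ORDER BY to the end, after GROUP BY

Corrected query:
SELECT major, AVG(gpa) AS a FROM students GROUP BY major ORDER BY a

Result:
major     | a    
----------+------
History   | 2.49 
Economics | 2.5  
Biology   | 2.615
Physics   | 3.79 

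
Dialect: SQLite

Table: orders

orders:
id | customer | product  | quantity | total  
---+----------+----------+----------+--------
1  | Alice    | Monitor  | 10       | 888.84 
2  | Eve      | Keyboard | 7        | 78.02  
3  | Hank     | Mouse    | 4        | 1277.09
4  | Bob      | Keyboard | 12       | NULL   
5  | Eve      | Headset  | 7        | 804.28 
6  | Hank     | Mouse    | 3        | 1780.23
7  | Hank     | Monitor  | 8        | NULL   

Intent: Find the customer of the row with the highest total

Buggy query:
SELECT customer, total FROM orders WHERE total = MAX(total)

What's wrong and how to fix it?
Bug: WHERE is evaluated per row; an aggregate over the whole table isn't defined there

Fix: Use a subquery: WHERE total = (SELECT MAX(total) FROM orders)

Corrected query:
SELECT customer, total FROM orders WHERE total = (SELECT MAX(total) FROM orders)

Result:
customer | total  
---------+--------
Hank     | 1780.23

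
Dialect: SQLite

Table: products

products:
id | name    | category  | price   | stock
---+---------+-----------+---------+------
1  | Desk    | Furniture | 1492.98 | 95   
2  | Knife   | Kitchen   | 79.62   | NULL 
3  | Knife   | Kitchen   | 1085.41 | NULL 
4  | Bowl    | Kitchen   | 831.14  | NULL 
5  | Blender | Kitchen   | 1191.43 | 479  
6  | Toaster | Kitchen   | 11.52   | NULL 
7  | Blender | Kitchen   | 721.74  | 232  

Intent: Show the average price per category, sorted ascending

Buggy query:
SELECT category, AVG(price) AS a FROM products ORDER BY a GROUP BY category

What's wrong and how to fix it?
Bug: GROUP BY must precede ORDER BY

Fix: Reorder: SELECT … FROM … GROUP BY … ORDER BY …

Corrected query:
SELECT category, AVG(price) AS a FROM products GROUP BY category ORDER BY a

Result:
category  | a         
----------+-----------
Kitchen   | 653.476667
Furniture | 1492.98   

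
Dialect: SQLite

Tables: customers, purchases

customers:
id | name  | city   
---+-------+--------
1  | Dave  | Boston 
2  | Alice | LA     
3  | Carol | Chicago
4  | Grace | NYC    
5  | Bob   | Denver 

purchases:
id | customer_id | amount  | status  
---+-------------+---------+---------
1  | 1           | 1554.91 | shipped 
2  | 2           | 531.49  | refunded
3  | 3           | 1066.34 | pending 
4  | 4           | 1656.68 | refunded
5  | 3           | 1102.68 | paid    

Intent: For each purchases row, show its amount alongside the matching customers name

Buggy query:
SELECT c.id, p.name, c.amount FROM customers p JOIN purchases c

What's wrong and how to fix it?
Bug: JOIN with no ON clause produces a cartesian product; every purchases row pairs with every customers row

Fix: Add ON c.customer_id = p.id to the JOIN

Corrected query:
SELECT c.id, p.name, c.amount FROM customers p JOIN purchases c ON c.customer_id = p.id

Result:
id | name  | amount 
---+-------+--------
1  | Dave  | 1554.91
2  | Alice | 531.49 
3  | Carol | 1066.34
4  | Grace | 1656.68
5  | Carol | 1102.68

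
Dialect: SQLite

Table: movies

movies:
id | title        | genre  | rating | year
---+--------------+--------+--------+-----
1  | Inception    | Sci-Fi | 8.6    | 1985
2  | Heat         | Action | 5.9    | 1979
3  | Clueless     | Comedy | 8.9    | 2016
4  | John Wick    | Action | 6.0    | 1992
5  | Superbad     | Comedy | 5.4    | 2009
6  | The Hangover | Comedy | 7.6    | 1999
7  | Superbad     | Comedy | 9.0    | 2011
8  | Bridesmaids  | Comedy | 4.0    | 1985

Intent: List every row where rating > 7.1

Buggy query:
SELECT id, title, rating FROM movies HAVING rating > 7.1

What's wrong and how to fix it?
Bug: This is a non-aggregate query (no GROUP BY, no aggregates), so in SQLite the HAVING clause is invalid here; a row-level condition belongs in WHERE

Fix: Use WHERE for row-level filtering

Corrected query:
SELECT id, title, rating FROM movies WHERE rating > 7.1

Result:
id | title        | rating
---+--------------+-------
1  | Inception    | 8.6   
3  | Clueless     | 8.9   
6  | The Hangover | 7.6   
7  | Superbad     | 9     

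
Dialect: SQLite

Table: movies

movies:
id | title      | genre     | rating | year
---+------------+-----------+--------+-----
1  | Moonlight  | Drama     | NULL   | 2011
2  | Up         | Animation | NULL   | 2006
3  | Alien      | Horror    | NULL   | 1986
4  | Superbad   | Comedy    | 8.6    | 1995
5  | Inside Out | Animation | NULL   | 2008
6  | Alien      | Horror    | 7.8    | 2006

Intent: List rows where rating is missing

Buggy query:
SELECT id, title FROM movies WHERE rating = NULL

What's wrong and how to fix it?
Bug: Comparing to NULL with '=' never matches; NULL = NULL is unknown, not true

Fix: Replace '= NULL' with 'IS NULL'

Corrected query:
SELECT id, title FROM movies WHERE rating IS NULL

Result:
id | title     
---+-----------
1  | Moonlight 
2  | Up        
3  | Alien     
5  | Inside Out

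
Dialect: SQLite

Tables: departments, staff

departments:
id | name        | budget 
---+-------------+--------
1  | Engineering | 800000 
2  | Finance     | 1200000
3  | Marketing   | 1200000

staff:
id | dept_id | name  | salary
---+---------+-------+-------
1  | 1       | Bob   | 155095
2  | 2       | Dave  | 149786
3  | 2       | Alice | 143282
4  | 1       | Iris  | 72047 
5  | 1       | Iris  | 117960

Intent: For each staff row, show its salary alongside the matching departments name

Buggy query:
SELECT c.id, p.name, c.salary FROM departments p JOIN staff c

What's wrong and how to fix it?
Bug: JOIN with no ON clause produces a cartesian product; every staff row pairs with every departments row

Fix: Add ON c.dept_id = p.id to the JOIN

Corrected query:
SELECT c.id, p.name, c.salary FROM departments p JOIN staff c ON c.dept_id = p.id

Result:
id | name        | salary
---+-------------+-------
1  | Engineering | 155095
2  | Finance     | 149786
3  | Finance     | 143282
4  | Engineering | 72047 
5  | Engineering | 117960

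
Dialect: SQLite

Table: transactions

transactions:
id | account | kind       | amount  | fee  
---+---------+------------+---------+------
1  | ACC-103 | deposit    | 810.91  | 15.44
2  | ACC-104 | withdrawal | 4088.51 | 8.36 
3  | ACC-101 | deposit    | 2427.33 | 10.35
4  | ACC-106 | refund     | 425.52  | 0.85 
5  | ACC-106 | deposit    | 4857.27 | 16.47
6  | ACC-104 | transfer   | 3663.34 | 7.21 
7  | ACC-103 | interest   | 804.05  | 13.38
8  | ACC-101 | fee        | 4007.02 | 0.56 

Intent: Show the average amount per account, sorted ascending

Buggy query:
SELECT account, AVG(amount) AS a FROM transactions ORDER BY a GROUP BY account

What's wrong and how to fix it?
Bug: ORDER BY appears before GROUP BY; SQL clause order requires GROUP BY first

Fix: Move ORDER BY to the end, after GROUP BY

Corrected query:
SELECT account, AVG(amount) AS a FROM transactions GROUP BY account ORDER BY a

Result:
account | a       
--------+---------
ACC-103 | 807.48  
ACC-106 | 2641.395
ACC-101 | 3217.175
ACC-104 | 3875.925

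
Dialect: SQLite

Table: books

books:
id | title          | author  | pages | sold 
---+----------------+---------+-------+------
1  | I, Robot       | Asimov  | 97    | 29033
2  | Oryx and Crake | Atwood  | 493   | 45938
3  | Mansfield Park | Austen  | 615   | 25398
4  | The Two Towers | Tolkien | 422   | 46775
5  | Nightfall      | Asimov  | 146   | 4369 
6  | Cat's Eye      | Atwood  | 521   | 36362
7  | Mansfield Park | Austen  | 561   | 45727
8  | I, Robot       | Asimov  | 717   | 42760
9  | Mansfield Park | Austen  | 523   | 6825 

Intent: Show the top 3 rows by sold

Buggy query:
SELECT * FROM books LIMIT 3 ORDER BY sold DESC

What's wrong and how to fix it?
Bug: ORDER BY cannot follow LIMIT; LIMIT is the final clause

Fix: Sort with ORDER BY, then apply LIMIT

Corrected query:
SELECT * FROM books ORDER BY sold DESC LIMIT 3

Result:
id | title          | author  | pages | sold 
---+----------------+---------+-------+------
4  | The Two Towers | Tolkien | 422   | 46775
2  | Oryx and Crake | Atwood  | 493   | 45938
7  | Mansfield Park | Austen  | 561   | 45727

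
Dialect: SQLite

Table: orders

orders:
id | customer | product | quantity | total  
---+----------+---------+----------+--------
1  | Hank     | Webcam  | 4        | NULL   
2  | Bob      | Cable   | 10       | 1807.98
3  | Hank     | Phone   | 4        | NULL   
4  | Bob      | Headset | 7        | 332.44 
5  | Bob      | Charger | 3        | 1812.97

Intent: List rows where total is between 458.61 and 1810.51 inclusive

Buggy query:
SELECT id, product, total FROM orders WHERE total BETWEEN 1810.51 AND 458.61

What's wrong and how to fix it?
Bug: The bounds are reversed; BETWEEN a AND b requires a <= b to match anything

Fix: Swap the bounds so the smaller value comes first

Corrected query:
SELECT id, product, total FROM orders WHERE total BETWEEN 458.61 AND 1810.51

Result:
id | product | total  
---+---------+--------
2  | Cable   | 1807.98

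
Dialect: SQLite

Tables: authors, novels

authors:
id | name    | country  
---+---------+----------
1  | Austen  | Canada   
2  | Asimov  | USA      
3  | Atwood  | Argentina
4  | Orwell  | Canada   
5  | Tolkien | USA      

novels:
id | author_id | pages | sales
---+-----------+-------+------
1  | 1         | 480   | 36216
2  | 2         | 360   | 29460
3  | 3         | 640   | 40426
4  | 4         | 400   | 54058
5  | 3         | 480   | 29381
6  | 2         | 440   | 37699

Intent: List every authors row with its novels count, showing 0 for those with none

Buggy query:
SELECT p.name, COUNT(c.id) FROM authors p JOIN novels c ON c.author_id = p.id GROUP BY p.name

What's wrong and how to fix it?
Bug: INNER JOIN drops authors rows that have no matching novels rows

Fix: Switch to LEFT JOIN to retain unmatched parent rows

Corrected query:
SELECT p.name, COUNT(c.id) FROM authors p LEFT JOIN novels c ON c.author_id = p.id GROUP BY p.name

Result:
name    | COUNT(c.id)
--------+------------
Asimov  | 2          
Atwood  | 2          
Austen  | 1          
Orwell  | 1          
Tolkien | 0          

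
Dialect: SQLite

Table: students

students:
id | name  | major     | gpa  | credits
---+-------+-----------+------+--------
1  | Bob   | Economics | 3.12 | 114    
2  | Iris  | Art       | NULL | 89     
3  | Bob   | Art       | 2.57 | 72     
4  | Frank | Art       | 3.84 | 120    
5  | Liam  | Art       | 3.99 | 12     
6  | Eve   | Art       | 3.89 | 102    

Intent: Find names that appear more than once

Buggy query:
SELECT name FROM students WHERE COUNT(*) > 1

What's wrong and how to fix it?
Bug: WHERE can't reference COUNT(*); aggregates are computed after WHERE

Fix: Group first, then use HAVING for the count condition

Corrected query:
SELECT name FROM students GROUP BY name HAVING COUNT(*) > 1

Result:
name
----
Bob 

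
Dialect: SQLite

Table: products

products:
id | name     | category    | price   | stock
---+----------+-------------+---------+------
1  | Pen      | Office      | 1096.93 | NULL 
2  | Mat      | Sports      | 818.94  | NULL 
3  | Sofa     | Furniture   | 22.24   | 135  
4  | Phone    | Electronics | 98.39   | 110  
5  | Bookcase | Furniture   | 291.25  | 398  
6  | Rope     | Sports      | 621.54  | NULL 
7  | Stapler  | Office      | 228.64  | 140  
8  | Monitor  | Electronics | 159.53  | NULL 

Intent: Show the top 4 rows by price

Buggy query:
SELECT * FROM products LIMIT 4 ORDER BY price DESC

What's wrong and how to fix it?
Bug: LIMIT must come after ORDER BY

Fix: Sort with ORDER BY, then apply LIMIT

Corrected query:
SELECT * FROM products ORDER BY price DESC LIMIT 4

Result:
id | name     | category  | price   | stock
---+----------+-----------+---------+------
1  | Pen      | Office    | 1096.93 | NULL 
2  | Mat      | Sports    | 818.94  | NULL 
6  | Rope     | Sports    | 621.54  | NULL 
5  | Bookcase | Furniture | 291.25  | 398  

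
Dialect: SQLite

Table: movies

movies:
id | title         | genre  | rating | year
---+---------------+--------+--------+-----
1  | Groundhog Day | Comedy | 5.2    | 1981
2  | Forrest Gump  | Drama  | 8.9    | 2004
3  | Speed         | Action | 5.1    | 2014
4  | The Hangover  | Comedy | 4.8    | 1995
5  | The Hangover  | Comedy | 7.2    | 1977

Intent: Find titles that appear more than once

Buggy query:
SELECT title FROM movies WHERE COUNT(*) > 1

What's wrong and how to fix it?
Bug: COUNT(*) is an aggregate and cannot be used in WHERE

Fix: GROUP BY title, then filter groups with HAVING COUNT(*) > 1

Corrected query:
SELECT title FROM movies GROUP BY title HAVING COUNT(*) > 1

Result:
title       
------------
The Hangover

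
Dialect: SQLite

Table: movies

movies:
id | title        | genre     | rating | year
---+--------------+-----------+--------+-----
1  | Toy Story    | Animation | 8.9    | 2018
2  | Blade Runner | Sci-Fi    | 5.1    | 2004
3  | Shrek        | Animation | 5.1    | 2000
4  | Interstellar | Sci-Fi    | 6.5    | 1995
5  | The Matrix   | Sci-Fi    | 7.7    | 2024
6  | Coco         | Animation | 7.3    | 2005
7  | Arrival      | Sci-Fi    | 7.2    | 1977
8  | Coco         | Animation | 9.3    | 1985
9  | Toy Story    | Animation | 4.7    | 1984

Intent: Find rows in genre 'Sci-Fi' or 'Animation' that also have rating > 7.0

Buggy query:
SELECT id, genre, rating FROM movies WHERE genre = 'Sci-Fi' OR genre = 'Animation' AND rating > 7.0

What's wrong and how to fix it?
Bug: AND binds tighter than OR, so this parses as genre = 'Sci-Fi' OR (genre = 'Animation' AND rating > 7.0)

Fix: Add parentheses around the OR so the AND applies to both alternatives

Corrected query:
SELECT id, genre, rating FROM movies WHERE (genre = 'Sci-Fi' OR genre = 'Animation') AND rating > 7.0

Result:
id | genre     | rating
---+-----------+-------
1  | Animation | 8.9   
5  | Sci-Fi    | 7.7   
6  | Animation | 7.3   
7  | Sci-Fi    | 7.2   
8  | Animation | 9.3   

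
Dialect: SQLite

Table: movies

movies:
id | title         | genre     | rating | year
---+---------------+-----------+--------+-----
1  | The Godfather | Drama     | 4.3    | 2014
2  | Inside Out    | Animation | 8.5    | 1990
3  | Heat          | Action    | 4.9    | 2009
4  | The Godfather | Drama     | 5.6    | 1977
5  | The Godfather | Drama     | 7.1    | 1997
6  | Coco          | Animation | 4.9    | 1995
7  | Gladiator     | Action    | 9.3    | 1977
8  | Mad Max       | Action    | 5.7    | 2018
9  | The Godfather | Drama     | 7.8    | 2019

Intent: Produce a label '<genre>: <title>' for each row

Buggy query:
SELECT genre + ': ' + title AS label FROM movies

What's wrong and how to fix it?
Bug: '+' is numeric addition; on text columns SQLite converts them to 0 instead of concatenating

Fix: Replace + with || to concatenate text

Corrected query:
SELECT genre || ': ' || title AS label FROM movies

Result:
label                
---------------------
Drama: The Godfather 
Animation: Inside Out
Action: Heat         
Drama: The Godfather 
Drama: The Godfather 
Animation: Coco      
Action: Gladiator    
Action: Mad Max      
Drama: The Godfather 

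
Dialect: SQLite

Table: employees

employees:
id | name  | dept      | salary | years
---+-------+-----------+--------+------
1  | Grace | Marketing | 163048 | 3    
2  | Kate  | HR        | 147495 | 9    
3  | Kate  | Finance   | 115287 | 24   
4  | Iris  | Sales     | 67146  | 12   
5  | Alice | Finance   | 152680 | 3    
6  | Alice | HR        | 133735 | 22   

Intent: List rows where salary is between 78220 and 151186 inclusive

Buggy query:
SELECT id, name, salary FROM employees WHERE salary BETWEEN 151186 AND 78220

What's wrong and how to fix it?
Bug: BETWEEN expects the lower bound first; with 151186 AND 78220 the range is empty

Fix: Swap the bounds so the smaller value comes first

Corrected query:
SELECT id, name, salary FROM employees WHERE salary BETWEEN 78220 AND 151186

Result:
id | name  | salary
---+-------+-------
2  | Kate  | 147495
3  | Kate  | 115287
6  | Alice | 133735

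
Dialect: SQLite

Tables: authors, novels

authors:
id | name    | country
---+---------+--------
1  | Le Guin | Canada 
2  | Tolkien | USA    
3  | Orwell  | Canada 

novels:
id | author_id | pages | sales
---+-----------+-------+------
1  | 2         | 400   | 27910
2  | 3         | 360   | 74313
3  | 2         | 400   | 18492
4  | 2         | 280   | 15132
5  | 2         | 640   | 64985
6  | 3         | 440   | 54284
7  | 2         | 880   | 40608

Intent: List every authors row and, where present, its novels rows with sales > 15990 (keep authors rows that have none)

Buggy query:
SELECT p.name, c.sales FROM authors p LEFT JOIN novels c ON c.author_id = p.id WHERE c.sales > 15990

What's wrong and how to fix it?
Bug: Filtering c.sales in WHERE discards the NULL rows produced by LEFT JOIN, turning it into an inner join

Fix: Put 'c.sales > 15990' in the JOIN's ON clause instead of WHERE

Corrected query:
SELECT p.name, c.sales FROM authors p LEFT JOIN novels c ON c.author_id = p.id AND c.sales > 15990

Result:
name    | sales
--------+------
Le Guin | NULL 
Tolkien | 18492
Tolkien | 27910
Tolkien | 40608
Tolkien | 64985
Orwell  | 54284
Orwell  | 74313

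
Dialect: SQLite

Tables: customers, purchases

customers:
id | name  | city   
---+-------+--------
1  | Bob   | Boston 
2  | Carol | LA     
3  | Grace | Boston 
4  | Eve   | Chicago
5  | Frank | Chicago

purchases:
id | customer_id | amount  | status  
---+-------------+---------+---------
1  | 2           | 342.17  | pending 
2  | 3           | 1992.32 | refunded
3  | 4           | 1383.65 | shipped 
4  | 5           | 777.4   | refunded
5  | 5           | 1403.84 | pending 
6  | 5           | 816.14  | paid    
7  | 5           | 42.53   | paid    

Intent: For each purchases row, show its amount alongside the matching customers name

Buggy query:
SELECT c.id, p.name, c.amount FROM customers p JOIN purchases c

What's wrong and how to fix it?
Bug: Missing join condition: each purchases row is matched to all customers rows instead of just its own

Fix: Specify the join condition linking the foreign key to the parent id

Corrected query:
SELECT c.id, p.name, c.amount FROM customers p JOIN purchases c ON c.customer_id = p.id

Result:
id | name  | amount 
---+-------+--------
1  | Carol | 342.17 
2  | Grace | 1992.32
3  | Eve   | 1383.65
4  | Frank | 777.4  
5  | Frank | 1403.84
6  | Frank | 816.14 
7  | Frank | 42.53  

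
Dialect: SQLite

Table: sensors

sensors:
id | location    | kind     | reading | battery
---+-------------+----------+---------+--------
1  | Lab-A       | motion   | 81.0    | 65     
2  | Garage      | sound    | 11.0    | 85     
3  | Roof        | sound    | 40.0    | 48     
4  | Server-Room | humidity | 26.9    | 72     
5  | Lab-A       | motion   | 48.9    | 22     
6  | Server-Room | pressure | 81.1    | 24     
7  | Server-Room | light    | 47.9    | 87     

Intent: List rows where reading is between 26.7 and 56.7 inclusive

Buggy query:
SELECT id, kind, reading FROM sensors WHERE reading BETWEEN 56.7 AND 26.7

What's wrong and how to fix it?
Bug: The bounds are reversed; BETWEEN a AND b requires a <= b to match anything

Fix: Write BETWEEN 26.7 AND 56.7

Corrected query:
SELECT id, kind, reading FROM sensors WHERE reading BETWEEN 26.7 AND 56.7

Result:
id | kind     | reading
---+----------+--------
3  | sound    | 40     
4  | humidity | 26.9   
5  | motion   | 48.9   
7  | light    | 47.9   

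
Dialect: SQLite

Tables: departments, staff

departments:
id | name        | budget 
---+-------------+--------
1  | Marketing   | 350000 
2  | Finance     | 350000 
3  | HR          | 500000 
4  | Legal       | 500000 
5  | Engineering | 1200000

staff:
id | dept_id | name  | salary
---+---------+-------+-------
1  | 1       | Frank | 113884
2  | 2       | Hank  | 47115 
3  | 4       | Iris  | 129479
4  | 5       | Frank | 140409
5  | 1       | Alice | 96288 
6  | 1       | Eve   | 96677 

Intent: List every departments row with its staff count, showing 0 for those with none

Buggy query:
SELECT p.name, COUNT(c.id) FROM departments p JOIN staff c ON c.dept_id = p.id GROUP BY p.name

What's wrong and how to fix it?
Bug: An inner join excludes parents with zero children

Fix: Use LEFT JOIN so parents without children still appear (COUNT(c.id) gives 0)

Corrected query:
SELECT p.name, COUNT(c.id) FROM departments p LEFT JOIN staff c ON c.dept_id = p.id GROUP BY p.name

Result:
name        | COUNT(c.id)
------------+------------
Engineering | 1          
Finance     | 1          
HR          | 0          
Legal       | 1          
Marketing   | 3          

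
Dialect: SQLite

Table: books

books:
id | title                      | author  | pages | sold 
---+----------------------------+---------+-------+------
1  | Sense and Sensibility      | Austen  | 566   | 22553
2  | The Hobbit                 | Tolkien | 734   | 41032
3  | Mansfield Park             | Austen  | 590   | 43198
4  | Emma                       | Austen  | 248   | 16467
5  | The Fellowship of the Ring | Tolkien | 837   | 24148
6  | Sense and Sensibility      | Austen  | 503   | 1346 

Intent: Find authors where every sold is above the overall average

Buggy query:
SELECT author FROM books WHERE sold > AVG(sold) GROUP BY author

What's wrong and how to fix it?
Bug: WHERE evaluates per row before aggregation, so AVG() is unavailable

Fix: Use a subquery for AVG and a HAVING MIN(...) filter so the condition holds for every row in the group

Corrected query:
SELECT author FROM books GROUP BY author HAVING MIN(sold) > (SELECT AVG(sold) FROM books)

Result:
(no rows)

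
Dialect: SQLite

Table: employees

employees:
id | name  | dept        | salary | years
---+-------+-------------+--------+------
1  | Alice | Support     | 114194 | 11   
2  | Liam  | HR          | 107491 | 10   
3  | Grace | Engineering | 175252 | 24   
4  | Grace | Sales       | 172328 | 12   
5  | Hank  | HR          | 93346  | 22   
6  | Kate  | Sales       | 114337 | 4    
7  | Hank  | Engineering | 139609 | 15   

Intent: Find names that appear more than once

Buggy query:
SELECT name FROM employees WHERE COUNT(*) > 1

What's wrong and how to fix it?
Bug: WHERE can't reference COUNT(*); aggregates are computed after WHERE

Fix: GROUP BY name, then filter groups with HAVING COUNT(*) > 1

Corrected query:
SELECT name FROM employees GROUP BY name HAVING COUNT(*) > 1

Result:
name 
-----
Grace
Hank 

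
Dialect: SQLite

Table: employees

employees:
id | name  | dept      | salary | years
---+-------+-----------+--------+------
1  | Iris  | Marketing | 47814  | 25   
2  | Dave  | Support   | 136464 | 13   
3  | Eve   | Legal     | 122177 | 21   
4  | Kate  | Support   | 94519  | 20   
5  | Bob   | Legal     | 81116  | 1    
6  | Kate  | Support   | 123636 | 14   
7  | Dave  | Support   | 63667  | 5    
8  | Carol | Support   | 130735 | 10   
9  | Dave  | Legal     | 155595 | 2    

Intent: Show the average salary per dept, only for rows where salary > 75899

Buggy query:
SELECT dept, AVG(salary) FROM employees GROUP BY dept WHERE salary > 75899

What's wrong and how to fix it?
Bug: WHERE cannot follow GROUP BY

Fix: Place WHERE between FROM and GROUP BY

Corrected query:
SELECT dept, AVG(salary) FROM employees WHERE salary > 75899 GROUP BY dept

Result:
dept    | AVG(salary)  
--------+--------------
Legal   | 119629.333333
Support | 121338.5     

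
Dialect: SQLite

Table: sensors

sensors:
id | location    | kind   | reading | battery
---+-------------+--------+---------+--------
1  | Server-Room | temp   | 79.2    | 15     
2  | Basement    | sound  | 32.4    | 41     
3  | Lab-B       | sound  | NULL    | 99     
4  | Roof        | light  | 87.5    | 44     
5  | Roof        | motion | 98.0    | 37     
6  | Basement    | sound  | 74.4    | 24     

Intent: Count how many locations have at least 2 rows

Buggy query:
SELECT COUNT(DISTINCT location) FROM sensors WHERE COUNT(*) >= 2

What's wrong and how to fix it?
Bug: COUNT(*) cannot appear in WHERE; the per-group count doesn't exist yet

Fix: Use a subquery that GROUPs and filters with HAVING, then count its rows

Corrected query:
SELECT COUNT(*) FROM (SELECT location FROM sensors GROUP BY location HAVING COUNT(*) >= 2)

Result:
COUNT(*)
--------
2       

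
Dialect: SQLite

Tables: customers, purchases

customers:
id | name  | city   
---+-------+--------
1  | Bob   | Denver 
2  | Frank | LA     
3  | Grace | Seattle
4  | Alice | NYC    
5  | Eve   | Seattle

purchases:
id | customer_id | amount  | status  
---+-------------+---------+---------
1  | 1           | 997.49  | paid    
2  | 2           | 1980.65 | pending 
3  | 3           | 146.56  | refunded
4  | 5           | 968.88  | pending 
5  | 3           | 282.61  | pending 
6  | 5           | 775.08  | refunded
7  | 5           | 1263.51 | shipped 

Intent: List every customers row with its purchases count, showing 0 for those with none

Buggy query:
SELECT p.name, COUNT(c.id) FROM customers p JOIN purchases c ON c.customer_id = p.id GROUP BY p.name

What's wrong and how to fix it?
Bug: An inner join excludes parents with zero children

Fix: Use LEFT JOIN so parents without children still appear (COUNT(c.id) gives 0)

Corrected query:
SELECT p.name, COUNT(c.id) FROM customers p LEFT JOIN purchases c ON c.customer_id = p.id GROUP BY p.name

Result:
name  | COUNT(c.id)
------+------------
Alice | 0          
Bob   | 1          
Eve   | 3          
Frank | 1          
Grace | 2          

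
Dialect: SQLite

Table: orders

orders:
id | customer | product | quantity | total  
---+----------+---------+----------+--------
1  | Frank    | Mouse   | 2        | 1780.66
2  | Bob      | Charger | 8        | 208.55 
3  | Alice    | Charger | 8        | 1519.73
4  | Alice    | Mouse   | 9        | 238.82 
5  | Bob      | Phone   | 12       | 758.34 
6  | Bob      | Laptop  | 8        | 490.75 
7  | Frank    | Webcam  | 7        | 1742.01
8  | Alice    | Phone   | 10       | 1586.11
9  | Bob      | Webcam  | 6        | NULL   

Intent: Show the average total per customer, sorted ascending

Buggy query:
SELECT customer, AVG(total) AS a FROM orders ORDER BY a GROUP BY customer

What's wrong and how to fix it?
Bug: GROUP BY must precede ORDER BY

Fix: Move ORDER BY to the end, after GROUP BY

Corrected query:
SELECT customer, AVG(total) AS a FROM orders GROUP BY customer ORDER BY a

Result:
customer | a          
---------+------------
Bob      | 485.88     
Alice    | 1114.886667
Frank    | 1761.335   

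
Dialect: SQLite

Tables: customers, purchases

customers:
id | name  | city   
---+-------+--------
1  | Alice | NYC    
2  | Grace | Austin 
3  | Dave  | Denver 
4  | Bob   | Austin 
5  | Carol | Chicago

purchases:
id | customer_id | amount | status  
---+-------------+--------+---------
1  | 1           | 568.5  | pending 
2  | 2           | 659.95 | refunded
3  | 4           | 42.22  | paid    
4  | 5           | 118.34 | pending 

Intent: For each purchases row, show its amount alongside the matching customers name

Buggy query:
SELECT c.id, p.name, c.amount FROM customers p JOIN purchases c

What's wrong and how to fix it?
Bug: Missing join condition: each purchases row is matched to all customers rows instead of just its own

Fix: Add ON c.customer_id = p.id to the JOIN

Corrected query:
SELECT c.id, p.name, c.amount FROM customers p JOIN purchases c ON c.customer_id = p.id

Result:
id | name  | amount
---+-------+-------
1  | Alice | 568.5 
2  | Grace | 659.95
3  | Bob   | 42.22 
4  | Carol | 118.34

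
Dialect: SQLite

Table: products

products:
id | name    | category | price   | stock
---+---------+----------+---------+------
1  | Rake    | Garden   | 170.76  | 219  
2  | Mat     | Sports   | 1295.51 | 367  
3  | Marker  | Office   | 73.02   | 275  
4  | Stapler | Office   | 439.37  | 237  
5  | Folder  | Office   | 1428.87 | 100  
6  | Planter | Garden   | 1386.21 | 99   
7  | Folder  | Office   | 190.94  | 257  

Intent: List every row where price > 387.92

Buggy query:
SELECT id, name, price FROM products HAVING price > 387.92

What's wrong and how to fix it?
Bug: This is a non-aggregate query (no GROUP BY, no aggregates), so in SQLite the HAVING clause is invalid here; a row-level condition belongs in WHERE

Fix: Use WHERE for row-level filtering

Corrected query:
SELECT id, name, price FROM products WHERE price > 387.92

Result:
id | name    | price  
---+---------+--------
2  | Mat     | 1295.51
4  | Stapler | 439.37 
5  | Folder  | 1428.87
6  | Planter | 1386.21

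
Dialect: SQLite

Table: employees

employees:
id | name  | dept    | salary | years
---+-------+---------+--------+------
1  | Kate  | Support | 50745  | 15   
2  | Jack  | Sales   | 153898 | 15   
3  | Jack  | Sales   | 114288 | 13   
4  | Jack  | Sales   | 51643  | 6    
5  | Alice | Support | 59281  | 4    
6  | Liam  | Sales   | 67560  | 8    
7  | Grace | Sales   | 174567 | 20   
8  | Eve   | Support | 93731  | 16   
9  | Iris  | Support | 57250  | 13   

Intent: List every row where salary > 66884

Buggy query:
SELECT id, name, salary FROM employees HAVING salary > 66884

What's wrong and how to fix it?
Bug: HAVING filters the output of aggregation, but this query has no GROUP BY and no aggregate functions, so SQLite rejects it (HAVING clause on a non-aggregate query); the condition here is per row

Fix: Replace HAVING with WHERE since the condition applies to individual rows

Corrected query:
SELECT id, name, salary FROM employees WHERE salary > 66884

Result:
id | name  | salary
---+-------+-------
2  | Jack  | 153898
3  | Jack  | 114288
6  | Liam  | 67560 
7  | Grace | 174567
8  | Eve   | 93731 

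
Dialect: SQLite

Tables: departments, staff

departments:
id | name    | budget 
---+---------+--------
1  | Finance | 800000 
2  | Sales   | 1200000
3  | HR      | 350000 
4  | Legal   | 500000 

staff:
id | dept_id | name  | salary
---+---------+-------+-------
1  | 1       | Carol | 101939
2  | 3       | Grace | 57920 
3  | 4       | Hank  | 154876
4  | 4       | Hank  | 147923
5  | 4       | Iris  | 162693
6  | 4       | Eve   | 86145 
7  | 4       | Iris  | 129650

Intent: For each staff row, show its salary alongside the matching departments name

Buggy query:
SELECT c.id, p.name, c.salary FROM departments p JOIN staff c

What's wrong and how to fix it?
Bug: JOIN with no ON clause produces a cartesian product; every staff row pairs with every departments row

Fix: Specify the join condition linking the foreign key to the parent id

Corrected query:
SELECT c.id, p.name, c.salary FROM departments p JOIN staff c ON c.dept_id = p.id

Result:
id | name    | salary
---+---------+-------
1  | Finance | 101939
2  | HR      | 57920 
3  | Legal   | 154876
4  | Legal   | 147923
5  | Legal   | 162693
6  | Legal   | 86145 
7  | Legal   | 129650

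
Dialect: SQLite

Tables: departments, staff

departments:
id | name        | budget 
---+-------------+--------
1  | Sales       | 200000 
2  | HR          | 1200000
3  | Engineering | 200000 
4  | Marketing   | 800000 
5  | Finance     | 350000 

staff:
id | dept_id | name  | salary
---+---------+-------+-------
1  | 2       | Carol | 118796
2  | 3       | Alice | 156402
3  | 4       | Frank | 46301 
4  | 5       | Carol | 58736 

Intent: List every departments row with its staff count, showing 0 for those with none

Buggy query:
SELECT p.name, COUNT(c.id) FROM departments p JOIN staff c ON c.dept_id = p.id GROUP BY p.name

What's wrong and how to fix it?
Bug: An inner join excludes parents with zero children

Fix: Switch to LEFT JOIN to retain unmatched parent rows

Corrected query:
SELECT p.name, COUNT(c.id) FROM departments p LEFT JOIN staff c ON c.dept_id = p.id GROUP BY p.name

Result:
name        | COUNT(c.id)
------------+------------
Engineering | 1          
Finance     | 1          
HR          | 1          
Marketing   | 1          
Sales       | 0          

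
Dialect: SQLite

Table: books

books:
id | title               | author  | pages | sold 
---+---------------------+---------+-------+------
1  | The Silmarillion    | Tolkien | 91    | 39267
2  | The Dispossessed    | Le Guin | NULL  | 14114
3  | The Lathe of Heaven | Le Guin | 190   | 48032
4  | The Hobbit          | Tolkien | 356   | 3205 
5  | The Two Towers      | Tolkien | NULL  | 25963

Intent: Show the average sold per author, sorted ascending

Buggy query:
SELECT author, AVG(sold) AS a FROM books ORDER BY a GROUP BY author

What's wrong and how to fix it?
Bug: ORDER BY appears before GROUP BY; SQL clause order requires GROUP BY first

Fix: Move ORDER BY to the end, after GROUP BY

Corrected query:
SELECT author, AVG(sold) AS a FROM books GROUP BY author ORDER BY a

Result:
author  | a           
--------+-------------
Tolkien | 22811.666667
Le Guin | 31073       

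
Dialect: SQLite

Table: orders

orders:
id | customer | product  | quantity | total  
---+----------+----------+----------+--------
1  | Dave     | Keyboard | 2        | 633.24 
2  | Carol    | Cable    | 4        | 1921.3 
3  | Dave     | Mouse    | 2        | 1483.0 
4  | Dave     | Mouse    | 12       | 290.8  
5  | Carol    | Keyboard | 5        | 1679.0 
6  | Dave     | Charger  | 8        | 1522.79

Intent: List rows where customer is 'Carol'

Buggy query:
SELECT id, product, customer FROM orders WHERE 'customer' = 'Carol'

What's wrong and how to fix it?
Bug: Single quotes denote string literals in SQL; the column name is being compared as a constant string

Fix: Remove the quotes around the column name (or use double quotes for an identifier)

Corrected query:
SELECT id, product, customer FROM orders WHERE customer = 'Carol'

Result:
id | product  | customer
---+----------+---------
2  | Cable    | Carol   
5  | Keyboard | Carol   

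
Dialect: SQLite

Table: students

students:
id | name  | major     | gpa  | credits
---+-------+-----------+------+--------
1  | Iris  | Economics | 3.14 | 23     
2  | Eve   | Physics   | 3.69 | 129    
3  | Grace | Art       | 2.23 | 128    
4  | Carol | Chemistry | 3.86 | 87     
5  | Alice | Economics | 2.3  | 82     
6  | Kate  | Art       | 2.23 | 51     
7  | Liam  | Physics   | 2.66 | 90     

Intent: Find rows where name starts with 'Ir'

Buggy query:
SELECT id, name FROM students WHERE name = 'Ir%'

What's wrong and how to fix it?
Bug: '=' compares the literal string including the % character; pattern matching needs LIKE

Fix: Use LIKE for wildcard pattern matching

Corrected query:
SELECT id, name FROM students WHERE name LIKE 'Ir%'

Result:
id | name
---+-----
1  | Iris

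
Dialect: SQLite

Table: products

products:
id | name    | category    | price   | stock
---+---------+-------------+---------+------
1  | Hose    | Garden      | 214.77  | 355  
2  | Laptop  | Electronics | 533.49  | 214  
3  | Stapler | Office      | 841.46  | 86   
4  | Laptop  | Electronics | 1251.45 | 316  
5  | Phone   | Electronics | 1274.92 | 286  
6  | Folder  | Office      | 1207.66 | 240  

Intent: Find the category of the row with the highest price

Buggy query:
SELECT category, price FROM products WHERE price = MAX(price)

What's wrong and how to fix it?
Bug: WHERE is evaluated per row; an aggregate over the whole table isn't defined there

Fix: Wrap MAX in a scalar subquery so WHERE compares against a single value

Corrected query:
SELECT category, price FROM products WHERE price = (SELECT MAX(price) FROM products)

Result:
category    | price  
------------+--------
Electronics | 1274.92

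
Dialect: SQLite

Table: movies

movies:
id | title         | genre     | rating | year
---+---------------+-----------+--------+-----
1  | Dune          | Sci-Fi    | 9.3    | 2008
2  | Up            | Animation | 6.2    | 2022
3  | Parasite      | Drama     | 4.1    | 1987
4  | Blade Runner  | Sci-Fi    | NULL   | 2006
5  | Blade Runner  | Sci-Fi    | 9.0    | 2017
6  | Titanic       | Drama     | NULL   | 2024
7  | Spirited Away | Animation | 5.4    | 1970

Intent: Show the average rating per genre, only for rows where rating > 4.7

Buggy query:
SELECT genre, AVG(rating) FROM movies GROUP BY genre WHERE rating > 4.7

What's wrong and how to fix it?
Bug: Row-level WHERE must come before GROUP BY in the clause order

Fix: Place WHERE between FROM and GROUP BY

Corrected query:
SELECT genre, AVG(rating) FROM movies WHERE rating > 4.7 GROUP BY genre

Result:
genre     | AVG(rating)
----------+------------
Animation | 5.8        
Sci-Fi    | 9.15       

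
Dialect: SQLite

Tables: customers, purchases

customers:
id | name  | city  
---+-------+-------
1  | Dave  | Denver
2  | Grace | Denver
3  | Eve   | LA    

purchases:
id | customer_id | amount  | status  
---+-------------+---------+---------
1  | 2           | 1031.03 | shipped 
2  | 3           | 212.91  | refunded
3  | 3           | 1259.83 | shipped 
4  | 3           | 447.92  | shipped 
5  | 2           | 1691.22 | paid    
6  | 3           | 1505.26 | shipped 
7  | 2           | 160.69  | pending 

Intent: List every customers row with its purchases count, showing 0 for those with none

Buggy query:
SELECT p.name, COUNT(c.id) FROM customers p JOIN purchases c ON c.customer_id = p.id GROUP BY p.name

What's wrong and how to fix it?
Bug: INNER JOIN drops customers rows that have no matching purchases rows

Fix: Switch to LEFT JOIN to retain unmatched parent rows

Corrected query:
SELECT p.name, COUNT(c.id) FROM customers p LEFT JOIN purchases c ON c.customer_id = p.id GROUP BY p.name

Result:
name  | COUNT(c.id)
------+------------
Dave  | 0          
Eve   | 4          
Grace | 3          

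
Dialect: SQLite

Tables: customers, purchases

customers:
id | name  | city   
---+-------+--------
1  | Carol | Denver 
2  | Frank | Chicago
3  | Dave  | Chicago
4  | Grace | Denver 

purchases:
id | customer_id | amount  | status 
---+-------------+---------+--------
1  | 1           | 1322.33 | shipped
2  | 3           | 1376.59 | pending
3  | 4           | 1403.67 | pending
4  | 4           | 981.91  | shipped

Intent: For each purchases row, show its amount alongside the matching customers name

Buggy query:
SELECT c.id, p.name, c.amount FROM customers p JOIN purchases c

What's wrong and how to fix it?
Bug: JOIN with no ON clause produces a cartesian product; every purchases row pairs with every customers row

Fix: Specify the join condition linking the foreign key to the parent id

Corrected query:
SELECT c.id, p.name, c.amount FROM customers p JOIN purchases c ON c.customer_id = p.id

Result:
id | name  | amount 
---+-------+--------
1  | Carol | 1322.33
2  | Dave  | 1376.59
3  | Grace | 1403.67
4  | Grace | 981.91 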